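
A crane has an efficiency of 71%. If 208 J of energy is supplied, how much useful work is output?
W_out = η × W_in = 0.71 × 208 = 147.68 J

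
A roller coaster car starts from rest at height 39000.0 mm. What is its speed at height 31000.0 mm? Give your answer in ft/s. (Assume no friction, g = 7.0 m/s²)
mgh₁ = ½mv₂² + mgh₂ → v₂ = √(2g(h₁−h₂)) = √(2×7.0×(39−31)) = 10.58 m/s = 34.72 ft/s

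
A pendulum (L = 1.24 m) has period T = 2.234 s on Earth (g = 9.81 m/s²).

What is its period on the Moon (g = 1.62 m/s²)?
T = 2π√(L/g), so T_moon/T_earth = √(g_earth/g_moon)
T_moon = 2π√(1.24/1.62) = 5.497 s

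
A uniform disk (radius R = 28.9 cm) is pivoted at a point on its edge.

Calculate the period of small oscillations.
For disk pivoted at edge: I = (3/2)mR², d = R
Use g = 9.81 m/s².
I/m = (3/2)R² = 0.1253 m²; d = R = 0.289 m
T = 2π√((3/2)R²/(gR)) = 2π√(3R/(2g)) = 1.321 s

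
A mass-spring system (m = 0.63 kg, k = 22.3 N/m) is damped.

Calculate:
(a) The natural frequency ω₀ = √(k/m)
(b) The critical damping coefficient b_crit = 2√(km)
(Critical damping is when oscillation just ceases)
ω₀ = √(k/m) = √(22.3/0.63) = 5.95 rad/s
b_crit = 2√(km) = 2√(22.3×0.63) = 7.496 kg/s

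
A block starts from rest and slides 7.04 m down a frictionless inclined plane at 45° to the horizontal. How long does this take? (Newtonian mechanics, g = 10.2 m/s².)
a = g sin(θ) = 10.2 × sin(45°) = 7.21 m/s²
t = √(2d/a) = √(2 × 7.04 / 7.21) = 1.4 s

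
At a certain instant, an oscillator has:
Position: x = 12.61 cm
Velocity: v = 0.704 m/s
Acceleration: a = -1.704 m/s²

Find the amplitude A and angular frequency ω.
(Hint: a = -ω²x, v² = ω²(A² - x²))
a = −ω²x → ω = √(|a|/x) = √(1.704/0.1261) = 3.676 rad/s
v² = ω²(A² − x²) → A = √(x² + v²/ω²) = √(0.1261² + 0.704²/3.676²) = 0.2293 m = 22.93 cm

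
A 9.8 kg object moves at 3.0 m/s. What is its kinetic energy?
KE = ½mv² = ½×9.8×3.0² = 44.1 J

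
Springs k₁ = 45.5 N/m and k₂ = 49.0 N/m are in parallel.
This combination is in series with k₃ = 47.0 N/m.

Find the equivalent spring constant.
k₁₂ = k₁ + k₂ = 94.5 N/m (parallel)
1/k_eq = 1/k₁₂ + 1/k₃ → k_eq = 31.39 N/m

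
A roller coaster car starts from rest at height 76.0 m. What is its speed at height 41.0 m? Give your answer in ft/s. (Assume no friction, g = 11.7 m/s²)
mgh₁ = ½mv₂² + mgh₂ → v₂ = √(2g(h₁−h₂)) = √(2×11.7×(76−41)) = 28.62 m/s = 93.89 ft/s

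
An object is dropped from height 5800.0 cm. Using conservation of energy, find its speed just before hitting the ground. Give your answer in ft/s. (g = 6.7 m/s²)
mgh = ½mv² → v = √(2gh) = √(2×6.7×58) = 27.88 m/s = 91.46 ft/s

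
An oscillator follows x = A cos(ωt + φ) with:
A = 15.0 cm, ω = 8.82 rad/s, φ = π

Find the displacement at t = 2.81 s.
x = A cos(ωt + φ) = 15.0×cos(8.82×2.81 + π) = -14.1 cm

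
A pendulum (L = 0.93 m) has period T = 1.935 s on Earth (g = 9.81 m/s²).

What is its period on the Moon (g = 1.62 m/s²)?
T = 2π√(L/g), so T_moon/T_earth = √(g_earth/g_moon)
T_moon = 2π√(0.93/1.62) = 4.761 s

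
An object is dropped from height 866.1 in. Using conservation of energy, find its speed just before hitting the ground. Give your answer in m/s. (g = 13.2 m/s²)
mgh = ½mv² → v = √(2gh) = √(2×13.2×22) = 24.1 m/s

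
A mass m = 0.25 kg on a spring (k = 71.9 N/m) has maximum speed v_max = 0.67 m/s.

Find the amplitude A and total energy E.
½mv²_max = ½kA² → A = v_max√(m/k) = 0.67×√(0.25/71.9) = 0.03951 m = 3.951 cm
E = ½mv²_max = ½×0.25×0.67² = 0.05611 J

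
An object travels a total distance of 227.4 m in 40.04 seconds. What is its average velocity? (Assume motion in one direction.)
v_avg = Δd / Δt = 227.4 / 40.04 = 5.68 m/s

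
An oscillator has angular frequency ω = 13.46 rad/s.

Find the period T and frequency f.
T = 2π/ω = 2π/13.46 = 0.4668 s; f = ω/2π = 2.142 Hz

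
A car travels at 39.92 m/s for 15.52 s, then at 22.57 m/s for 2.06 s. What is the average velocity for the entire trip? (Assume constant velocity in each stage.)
d₁ = v₁t₁ = 39.92 × 15.52 = 619.558 m
d₂ = v₂t₂ = 22.57 × 2.06 = 46.4942 m
d_total = 666.05 m, t_total = 17.58 s
v_avg = d_total/t_total = 666.05/17.58 = 37.89 m/s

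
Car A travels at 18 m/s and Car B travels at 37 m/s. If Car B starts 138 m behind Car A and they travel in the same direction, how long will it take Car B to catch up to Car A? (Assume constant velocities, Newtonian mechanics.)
Relative speed: v_rel = 37 - 18 = 19 m/s
Time to catch: t = d₀/v_rel = 138/19 = 7.26 s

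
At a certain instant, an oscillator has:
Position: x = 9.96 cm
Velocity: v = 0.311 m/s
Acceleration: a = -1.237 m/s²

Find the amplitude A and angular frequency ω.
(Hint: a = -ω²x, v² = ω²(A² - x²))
a = −ω²x → ω = √(|a|/x) = √(1.237/0.0996) = 3.524 rad/s
v² = ω²(A² − x²) → A = √(x² + v²/ω²) = √(0.0996² + 0.311²/3.524²) = 0.1331 m = 13.31 cm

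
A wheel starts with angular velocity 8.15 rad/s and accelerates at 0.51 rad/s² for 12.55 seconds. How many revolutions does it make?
θ = ω₀t + ½αt² = 8.15×12.55 + ½×0.51×12.55² = 142.45 rad
Revolutions = θ/(2π) = 142.45/(2π) = 22.67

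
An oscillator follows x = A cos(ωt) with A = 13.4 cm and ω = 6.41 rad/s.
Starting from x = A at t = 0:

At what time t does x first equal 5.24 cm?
cos(ωt) = x/A = 5.24/13.4 = 0.391
ωt = arccos(0.391) = 1.169 rad
t = 1.169/6.41 = 0.1824 s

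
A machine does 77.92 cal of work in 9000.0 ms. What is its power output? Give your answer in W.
P = W/t = 326 J / 9 s = 36.22 W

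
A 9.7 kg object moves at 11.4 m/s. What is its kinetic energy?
KE = ½mv² = ½×9.7×11.4² = 630.306 J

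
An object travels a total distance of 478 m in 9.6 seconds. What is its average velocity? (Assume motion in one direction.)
v_avg = Δd / Δt = 478 / 9.6 = 49.79 m/s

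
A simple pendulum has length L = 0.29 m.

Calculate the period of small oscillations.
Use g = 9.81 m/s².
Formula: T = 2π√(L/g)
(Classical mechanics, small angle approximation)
T = 2π√(L/g) = 2π√(0.29/9.81) = 1.08 s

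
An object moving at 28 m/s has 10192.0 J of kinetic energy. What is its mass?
KE = ½mv² → m = 2KE/v² = 2×10192.0/28² = 26.0 kg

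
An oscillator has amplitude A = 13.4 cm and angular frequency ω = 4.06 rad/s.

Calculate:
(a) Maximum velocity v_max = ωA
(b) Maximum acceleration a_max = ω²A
v_max = ωA = 4.06×0.134 = 0.544 m/s
a_max = ω²A = 4.06²×0.134 = 2.209 m/s²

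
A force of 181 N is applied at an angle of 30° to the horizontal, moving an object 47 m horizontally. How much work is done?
W = Fd cosθ = 181×47×cos(30°) = 7367.3 J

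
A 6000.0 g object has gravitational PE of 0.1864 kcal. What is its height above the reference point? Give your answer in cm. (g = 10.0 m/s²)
PE = mgh → h = PE/(mg) = 779.9 J / (6 kg × 10.0 m/s²) = 13 m = 1300.0 cm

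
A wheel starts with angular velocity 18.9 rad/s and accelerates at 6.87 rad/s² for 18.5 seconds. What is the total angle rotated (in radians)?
θ = ω₀t + ½αt² = 18.9×18.5 + ½×6.87×18.5² = 1525.28 rad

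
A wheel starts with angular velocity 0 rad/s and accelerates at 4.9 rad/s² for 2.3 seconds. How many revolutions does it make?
θ = ω₀t + ½αt² = 0×2.3 + ½×4.9×2.3² = 12.96 rad
Revolutions = θ/(2π) = 12.96/(2π) = 2.06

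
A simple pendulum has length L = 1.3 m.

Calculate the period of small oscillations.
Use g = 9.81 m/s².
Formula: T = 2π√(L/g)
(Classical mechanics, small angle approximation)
T = 2π√(L/g) = 2π√(1.3/9.81) = 2.287 s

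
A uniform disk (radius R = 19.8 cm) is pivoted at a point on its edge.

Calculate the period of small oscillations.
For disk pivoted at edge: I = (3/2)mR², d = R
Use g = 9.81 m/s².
I/m = (3/2)R² = 0.05881 m²; d = R = 0.198 m
T = 2π√((3/2)R²/(gR)) = 2π√(3R/(2g)) = 1.093 s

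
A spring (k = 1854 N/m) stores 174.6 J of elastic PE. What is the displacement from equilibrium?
PE = ½kx² → x = √(2PE/k) = √(2×174.6/1854) = 0.434 m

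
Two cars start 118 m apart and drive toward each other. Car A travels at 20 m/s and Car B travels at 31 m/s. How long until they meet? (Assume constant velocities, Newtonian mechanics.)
Combined speed: v_combined = 20 + 31 = 51 m/s
Time to meet: t = d/51 = 118/51 = 2.31 s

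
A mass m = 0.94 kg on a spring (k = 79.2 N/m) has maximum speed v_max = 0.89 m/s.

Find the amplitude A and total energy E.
½mv²_max = ½kA² → A = v_max√(m/k) = 0.89×√(0.94/79.2) = 0.09696 m = 9.696 cm
E = ½mv²_max = ½×0.94×0.89² = 0.3723 J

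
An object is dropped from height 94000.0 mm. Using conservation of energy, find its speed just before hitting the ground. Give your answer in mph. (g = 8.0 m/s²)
mgh = ½mv² → v = √(2gh) = √(2×8.0×94) = 38.78 m/s = 86.75 mph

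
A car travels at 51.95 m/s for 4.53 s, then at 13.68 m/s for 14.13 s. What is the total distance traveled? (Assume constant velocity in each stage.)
d₁ = v₁t₁ = 51.95 × 4.53 = 235.334 m
d₂ = v₂t₂ = 13.68 × 14.13 = 193.298 m
d_total = 235.334 + 193.298 = 428.63 m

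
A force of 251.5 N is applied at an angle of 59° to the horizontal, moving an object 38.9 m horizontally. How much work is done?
W = Fd cosθ = 251.5×38.9×cos(59°) = 5038.8 J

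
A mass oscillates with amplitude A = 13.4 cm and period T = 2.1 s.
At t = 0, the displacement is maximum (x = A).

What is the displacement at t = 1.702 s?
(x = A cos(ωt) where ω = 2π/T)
ω = 2π/T = 2π/2.1 = 2.992 rad/s
x = A cos(ωt) = 13.4×cos(2.992×1.702) = 4.97 cm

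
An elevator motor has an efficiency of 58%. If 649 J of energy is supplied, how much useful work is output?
W_out = η × W_in = 0.58 × 649 = 376.42 J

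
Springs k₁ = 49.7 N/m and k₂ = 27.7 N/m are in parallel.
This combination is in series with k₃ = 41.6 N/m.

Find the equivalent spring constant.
k₁₂ = k₁ + k₂ = 77.4 N/m (parallel)
1/k_eq = 1/k₁₂ + 1/k₃ → k_eq = 27.06 N/m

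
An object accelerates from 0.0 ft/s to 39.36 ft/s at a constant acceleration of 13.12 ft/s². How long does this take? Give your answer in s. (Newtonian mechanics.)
t = (v - v₀)/a (with unit conversion) = 3.0 s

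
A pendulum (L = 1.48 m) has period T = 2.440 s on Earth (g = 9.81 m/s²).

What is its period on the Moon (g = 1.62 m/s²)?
T = 2π√(L/g), so T_moon/T_earth = √(g_earth/g_moon)
T_moon = 2π√(1.48/1.62) = 6.006 s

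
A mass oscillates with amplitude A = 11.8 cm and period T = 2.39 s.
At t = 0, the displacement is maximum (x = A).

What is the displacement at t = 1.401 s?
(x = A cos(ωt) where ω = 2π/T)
ω = 2π/T = 2π/2.39 = 2.629 rad/s
x = A cos(ωt) = 11.8×cos(2.629×1.401) = -10.11 cm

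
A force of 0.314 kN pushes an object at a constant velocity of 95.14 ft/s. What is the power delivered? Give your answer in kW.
P = Fv = 314 N × 29 m/s = 9106 W = 9.106 kW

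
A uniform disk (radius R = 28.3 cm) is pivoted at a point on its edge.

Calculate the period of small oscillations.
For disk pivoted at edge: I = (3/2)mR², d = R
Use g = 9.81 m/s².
I/m = (3/2)R² = 0.1201 m²; d = R = 0.283 m
T = 2π√((3/2)R²/(gR)) = 2π√(3R/(2g)) = 1.307 s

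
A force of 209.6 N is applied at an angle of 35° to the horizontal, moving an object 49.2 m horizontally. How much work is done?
W = Fd cosθ = 209.6×49.2×cos(35°) = 8447.4 J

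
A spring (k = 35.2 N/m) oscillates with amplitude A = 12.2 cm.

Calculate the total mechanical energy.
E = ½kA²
E = ½kA² = ½×35.2×(0.122)² = 0.262 J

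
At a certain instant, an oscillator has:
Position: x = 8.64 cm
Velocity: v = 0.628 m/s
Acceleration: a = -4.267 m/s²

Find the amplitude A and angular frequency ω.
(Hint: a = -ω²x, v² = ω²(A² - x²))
a = −ω²x → ω = √(|a|/x) = √(4.267/0.0864) = 7.028 rad/s
v² = ω²(A² − x²) → A = √(x² + v²/ω²) = √(0.0864² + 0.628²/7.028²) = 0.1243 m = 12.43 cm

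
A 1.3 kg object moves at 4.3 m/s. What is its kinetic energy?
KE = ½mv² = ½×1.3×4.3² = 12.0185 J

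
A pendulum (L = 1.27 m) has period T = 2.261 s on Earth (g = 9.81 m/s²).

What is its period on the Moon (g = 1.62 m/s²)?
T = 2π√(L/g), so T_moon/T_earth = √(g_earth/g_moon)
T_moon = 2π√(1.27/1.62) = 5.563 s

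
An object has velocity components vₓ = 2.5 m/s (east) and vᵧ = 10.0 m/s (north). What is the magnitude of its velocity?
|v| = √(vₓ² + vᵧ²) = √(2.5² + 10.0²) = √(106.25) = 10.31 m/s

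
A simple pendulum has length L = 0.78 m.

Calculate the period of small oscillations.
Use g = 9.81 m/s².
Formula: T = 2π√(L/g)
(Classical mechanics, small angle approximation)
T = 2π√(L/g) = 2π√(0.78/9.81) = 1.772 s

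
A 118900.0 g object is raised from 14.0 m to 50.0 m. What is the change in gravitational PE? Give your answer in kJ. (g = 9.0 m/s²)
ΔPE = mg(h₂ − h₁) = 118.9 kg × 9.0 m/s² × (50 − 14) m = 3.852e+04 J = 38.52 kJ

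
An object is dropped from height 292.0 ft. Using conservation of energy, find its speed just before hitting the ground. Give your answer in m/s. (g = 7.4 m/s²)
mgh = ½mv² → v = √(2gh) = √(2×7.4×89) = 36.29 m/s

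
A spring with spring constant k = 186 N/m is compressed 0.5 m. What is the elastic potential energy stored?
PE = ½kx² = ½×186×0.5² = 23.25 J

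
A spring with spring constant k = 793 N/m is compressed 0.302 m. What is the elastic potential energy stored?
PE = ½kx² = ½×793×0.302² = 36.16 J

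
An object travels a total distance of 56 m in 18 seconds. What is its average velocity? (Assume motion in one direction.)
v_avg = Δd / Δt = 56 / 18 = 3.11 m/s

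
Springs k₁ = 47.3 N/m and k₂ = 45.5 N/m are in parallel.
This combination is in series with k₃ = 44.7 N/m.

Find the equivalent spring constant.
k₁₂ = k₁ + k₂ = 92.8 N/m (parallel)
1/k_eq = 1/k₁₂ + 1/k₃ → k_eq = 30.17 N/m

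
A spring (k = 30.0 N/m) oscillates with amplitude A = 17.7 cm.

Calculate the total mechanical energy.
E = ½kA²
E = ½kA² = ½×30.0×(0.177)² = 0.4699 J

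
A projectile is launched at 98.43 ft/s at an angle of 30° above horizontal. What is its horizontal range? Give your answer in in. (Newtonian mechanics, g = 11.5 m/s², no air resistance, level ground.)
R = v₀² sin(2θ) / g (with unit conversion) = 2669.0 in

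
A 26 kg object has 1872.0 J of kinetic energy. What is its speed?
KE = ½mv² → v = √(2KE/m) = √(2×1872.0/26) = 12.0 m/s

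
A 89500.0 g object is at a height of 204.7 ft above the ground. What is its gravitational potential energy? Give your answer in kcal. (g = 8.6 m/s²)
PE = mgh = 89.5 kg × 8.6 m/s² × 62.39 m = 4.802e+04 J = 11.48 kcal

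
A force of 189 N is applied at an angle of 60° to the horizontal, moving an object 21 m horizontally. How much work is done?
W = Fd cosθ = 189×21×cos(60°) = 1984.5 J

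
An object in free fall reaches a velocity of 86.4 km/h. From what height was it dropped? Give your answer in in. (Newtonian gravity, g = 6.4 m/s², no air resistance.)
h = v²/(2g) (with unit conversion) = 1772.0 in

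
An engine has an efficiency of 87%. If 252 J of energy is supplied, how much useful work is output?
W_out = η × W_in = 0.87 × 252 = 219.24 J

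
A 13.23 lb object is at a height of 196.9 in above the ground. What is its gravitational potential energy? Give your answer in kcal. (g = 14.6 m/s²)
PE = mgh = 6.001 kg × 14.6 m/s² × 5.001 m = 438.2 J = 0.1047 kcal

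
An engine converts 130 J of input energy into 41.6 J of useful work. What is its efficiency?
η = W_out/W_in = 41.6/130 = 0.32 = 32.0%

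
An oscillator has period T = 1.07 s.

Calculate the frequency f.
f = 1/T = 1/1.07 = 0.9346 Hz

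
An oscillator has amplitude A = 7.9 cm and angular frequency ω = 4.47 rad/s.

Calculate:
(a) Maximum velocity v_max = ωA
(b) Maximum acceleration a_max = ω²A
v_max = ωA = 4.47×0.079 = 0.3531 m/s
a_max = ω²A = 4.47²×0.079 = 1.578 m/s²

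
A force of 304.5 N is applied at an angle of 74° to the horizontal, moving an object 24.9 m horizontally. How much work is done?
W = Fd cosθ = 304.5×24.9×cos(74°) = 2089.9 J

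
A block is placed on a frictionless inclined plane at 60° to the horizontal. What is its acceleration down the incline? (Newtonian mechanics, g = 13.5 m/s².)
a = g sin(θ) = 13.5 × sin(60°) = 13.5 × 0.866 = 11.69 m/s²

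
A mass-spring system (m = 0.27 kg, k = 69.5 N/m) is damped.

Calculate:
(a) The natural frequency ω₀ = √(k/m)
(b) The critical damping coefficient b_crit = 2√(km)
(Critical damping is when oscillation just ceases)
ω₀ = √(k/m) = √(69.5/0.27) = 16.04 rad/s
b_crit = 2√(km) = 2√(69.5×0.27) = 8.664 kg/s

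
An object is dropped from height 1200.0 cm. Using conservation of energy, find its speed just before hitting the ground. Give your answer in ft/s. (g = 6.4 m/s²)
mgh = ½mv² → v = √(2gh) = √(2×6.4×12) = 12.39 m/s = 40.66 ft/s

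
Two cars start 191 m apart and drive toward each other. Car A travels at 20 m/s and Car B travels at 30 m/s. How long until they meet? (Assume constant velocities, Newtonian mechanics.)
Combined speed: v_combined = 20 + 30 = 50 m/s
Time to meet: t = d/50 = 191/50 = 3.82 s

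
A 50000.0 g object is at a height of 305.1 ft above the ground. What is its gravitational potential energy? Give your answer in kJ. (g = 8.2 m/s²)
PE = mgh = 50 kg × 8.2 m/s² × 92.99 m = 3.813e+04 J = 38.13 kJ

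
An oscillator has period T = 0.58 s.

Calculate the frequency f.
f = 1/T = 1/0.58 = 1.724 Hz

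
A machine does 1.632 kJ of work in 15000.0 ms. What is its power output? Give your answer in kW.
P = W/t = 1632 J / 15 s = 108.8 W = 0.1088 kW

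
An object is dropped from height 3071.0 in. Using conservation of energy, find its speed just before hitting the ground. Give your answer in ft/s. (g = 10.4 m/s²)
mgh = ½mv² → v = √(2gh) = √(2×10.4×78) = 40.28 m/s = 132.2 ft/s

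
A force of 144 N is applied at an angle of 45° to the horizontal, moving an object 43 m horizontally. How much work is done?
W = Fd cosθ = 144×43×cos(45°) = 4378.4 J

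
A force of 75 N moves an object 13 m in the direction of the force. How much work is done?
W = Fd = 75×13 = 975.0 J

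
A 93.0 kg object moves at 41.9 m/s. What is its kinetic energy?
KE = ½mv² = ½×93.0×41.9² = 81635.86 J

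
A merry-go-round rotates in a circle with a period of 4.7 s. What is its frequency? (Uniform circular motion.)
f = 1/T = 1/4.7 = 0.2128 Hz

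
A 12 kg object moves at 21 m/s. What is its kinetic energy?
KE = ½mv² = ½×12×21² = 2646.0 J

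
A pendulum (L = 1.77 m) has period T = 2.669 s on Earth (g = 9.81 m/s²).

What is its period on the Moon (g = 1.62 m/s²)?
T = 2π√(L/g), so T_moon/T_earth = √(g_earth/g_moon)
T_moon = 2π√(1.77/1.62) = 6.568 s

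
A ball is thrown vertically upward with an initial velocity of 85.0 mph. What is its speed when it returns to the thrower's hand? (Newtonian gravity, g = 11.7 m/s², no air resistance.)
By conservation of energy, the ball returns at the same speed = 85.0 mph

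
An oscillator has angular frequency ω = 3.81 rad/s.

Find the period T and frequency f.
T = 2π/ω = 2π/3.81 = 1.649 s; f = ω/2π = 0.6064 Hz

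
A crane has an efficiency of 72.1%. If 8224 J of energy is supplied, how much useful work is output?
W_out = η × W_in = 0.721 × 8224 = 5929.5 J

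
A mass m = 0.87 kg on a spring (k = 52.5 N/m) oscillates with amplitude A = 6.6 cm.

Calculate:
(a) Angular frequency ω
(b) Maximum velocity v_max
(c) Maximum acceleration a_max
ω = √(k/m) = √(52.5/0.87) = 7.768 rad/s
v_max = ωA = 7.768×0.066 = 0.5127 m/s
a_max = ω²A = 7.768²×0.066 = 3.983 m/s²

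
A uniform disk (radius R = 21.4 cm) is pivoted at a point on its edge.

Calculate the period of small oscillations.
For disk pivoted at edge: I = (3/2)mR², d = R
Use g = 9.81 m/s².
I/m = (3/2)R² = 0.06869 m²; d = R = 0.214 m
T = 2π√((3/2)R²/(gR)) = 2π√(3R/(2g)) = 1.137 s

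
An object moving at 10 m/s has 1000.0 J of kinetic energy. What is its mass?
KE = ½mv² → m = 2KE/v² = 2×1000.0/10² = 20.0 kg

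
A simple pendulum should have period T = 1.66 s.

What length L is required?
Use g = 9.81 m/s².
T = 2π√(L/g) → L = g(T/2π)² = 9.81×(1.66/2π)² = 0.6847 m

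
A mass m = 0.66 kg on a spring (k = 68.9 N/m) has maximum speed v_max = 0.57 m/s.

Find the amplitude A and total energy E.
½mv²_max = ½kA² → A = v_max√(m/k) = 0.57×√(0.66/68.9) = 0.05579 m = 5.579 cm
E = ½mv²_max = ½×0.66×0.57² = 0.1072 J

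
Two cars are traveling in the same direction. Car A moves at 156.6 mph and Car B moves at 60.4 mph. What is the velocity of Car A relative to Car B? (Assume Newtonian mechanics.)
v_rel = v_A - v_B = 156.6 - 60.4 = 96.2 mph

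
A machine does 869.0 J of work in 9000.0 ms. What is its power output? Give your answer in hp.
P = W/t = 869 J / 9 s = 96.56 W = 0.1295 hp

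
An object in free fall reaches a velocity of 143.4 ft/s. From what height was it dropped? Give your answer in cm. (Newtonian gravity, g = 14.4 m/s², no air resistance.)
h = v²/(2g) (with unit conversion) = 6633.0 cm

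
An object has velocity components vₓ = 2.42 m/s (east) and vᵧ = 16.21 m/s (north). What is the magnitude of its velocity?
|v| = √(vₓ² + vᵧ²) = √(2.42² + 16.21²) = √(268.621) = 16.39 m/s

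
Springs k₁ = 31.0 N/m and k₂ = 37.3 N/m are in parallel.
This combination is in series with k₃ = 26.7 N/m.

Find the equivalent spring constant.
k₁₂ = k₁ + k₂ = 68.3 N/m (parallel)
1/k_eq = 1/k₁₂ + 1/k₃ → k_eq = 19.2 N/m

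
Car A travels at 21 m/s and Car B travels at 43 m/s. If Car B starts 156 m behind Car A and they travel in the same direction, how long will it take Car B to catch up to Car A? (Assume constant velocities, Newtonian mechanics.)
Relative speed: v_rel = 43 - 21 = 22 m/s
Time to catch: t = d₀/v_rel = 156/22 = 7.09 s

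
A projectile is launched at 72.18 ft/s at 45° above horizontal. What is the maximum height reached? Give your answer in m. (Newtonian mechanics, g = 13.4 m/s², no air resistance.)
H = v₀²sin²(θ)/(2g) (with unit conversion) = 9.03 m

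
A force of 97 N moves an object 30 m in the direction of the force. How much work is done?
W = Fd = 97×30 = 2910.0 J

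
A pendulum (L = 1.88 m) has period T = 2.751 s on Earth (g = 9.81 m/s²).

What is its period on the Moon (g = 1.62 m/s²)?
T = 2π√(L/g), so T_moon/T_earth = √(g_earth/g_moon)
T_moon = 2π√(1.88/1.62) = 6.769 s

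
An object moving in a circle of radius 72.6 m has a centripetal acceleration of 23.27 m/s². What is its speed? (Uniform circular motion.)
v = √(a_c × r) = √(23.27 × 72.6) = 41.1 m/s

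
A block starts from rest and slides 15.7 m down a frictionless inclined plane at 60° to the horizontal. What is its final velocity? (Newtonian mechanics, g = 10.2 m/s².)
a = g sin(θ) = 10.2 × sin(60°) = 8.83 m/s²
v = √(2ad) = √(2 × 8.83 × 15.7) = 16.65 m/s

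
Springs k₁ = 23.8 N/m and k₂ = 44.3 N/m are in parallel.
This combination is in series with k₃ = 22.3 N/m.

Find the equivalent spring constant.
k₁₂ = k₁ + k₂ = 68.1 N/m (parallel)
1/k_eq = 1/k₁₂ + 1/k₃ → k_eq = 16.8 N/m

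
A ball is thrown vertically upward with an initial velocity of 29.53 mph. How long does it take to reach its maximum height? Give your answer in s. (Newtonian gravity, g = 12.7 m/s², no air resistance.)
t_up = v₀/g (with unit conversion) = 1.039 s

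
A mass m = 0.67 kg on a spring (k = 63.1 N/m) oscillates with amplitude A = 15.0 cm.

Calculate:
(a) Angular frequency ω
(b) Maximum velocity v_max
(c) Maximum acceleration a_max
ω = √(k/m) = √(63.1/0.67) = 9.705 rad/s
v_max = ωA = 9.705×0.15 = 1.456 m/s
a_max = ω²A = 9.705²×0.15 = 14.13 m/s²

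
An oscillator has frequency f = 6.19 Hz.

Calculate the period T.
T = 1/f = 1/6.19 = 0.1616 s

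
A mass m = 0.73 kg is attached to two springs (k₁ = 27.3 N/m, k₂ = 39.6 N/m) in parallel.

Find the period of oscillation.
k_eq = k₁+k₂ = 66.9 N/m
T = 2π√(m/k_eq) = 2π√(0.73/66.9) = 0.6563 s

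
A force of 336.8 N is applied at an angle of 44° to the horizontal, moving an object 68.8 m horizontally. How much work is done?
W = Fd cosθ = 336.8×68.8×cos(44°) = 16668.0 J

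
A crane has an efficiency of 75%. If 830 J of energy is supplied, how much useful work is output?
W_out = η × W_in = 0.75 × 830 = 622.5 J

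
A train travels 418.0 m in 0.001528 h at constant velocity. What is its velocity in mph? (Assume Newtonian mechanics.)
v = d/t (with unit conversion) = 170.0 mph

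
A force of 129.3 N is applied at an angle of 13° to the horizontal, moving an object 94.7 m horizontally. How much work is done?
W = Fd cosθ = 129.3×94.7×cos(13°) = 11931.0 J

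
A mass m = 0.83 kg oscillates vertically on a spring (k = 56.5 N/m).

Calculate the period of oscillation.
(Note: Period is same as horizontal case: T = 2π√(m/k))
T = 2π√(m/k) = 2π√(0.83/56.5) = 0.7615 s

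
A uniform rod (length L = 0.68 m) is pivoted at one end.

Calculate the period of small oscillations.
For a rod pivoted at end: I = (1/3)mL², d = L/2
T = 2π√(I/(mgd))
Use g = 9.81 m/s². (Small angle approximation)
I/m = (1/3)L² = 0.1541 m²; d = L/2 = 0.34 m
T = 2π√(I/(mgd)) = 2π√(0.1541/(9.81×0.34)) = 1.351 s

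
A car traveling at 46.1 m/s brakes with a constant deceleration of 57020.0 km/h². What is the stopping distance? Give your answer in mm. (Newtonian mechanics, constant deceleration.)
d = v₀² / (2a) (with unit conversion) = 241500.0 mm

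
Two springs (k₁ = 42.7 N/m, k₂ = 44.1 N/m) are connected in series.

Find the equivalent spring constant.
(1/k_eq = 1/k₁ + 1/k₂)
1/k_eq = 1/42.7 + 1/44.1 = 0.046095; k_eq = 21.69 N/m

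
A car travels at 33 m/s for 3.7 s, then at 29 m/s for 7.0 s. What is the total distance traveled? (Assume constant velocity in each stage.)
d₁ = v₁t₁ = 33 × 3.7 = 122.1 m
d₂ = v₂t₂ = 29 × 7.0 = 203 m
d_total = 122.1 + 203 = 325.1 m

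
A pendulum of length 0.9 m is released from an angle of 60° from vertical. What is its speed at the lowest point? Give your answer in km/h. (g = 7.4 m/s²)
h = L(1 − cosθ) = 0.9×(1 − cos60°) = 0.45 m
v = √(2gh) = √(2×7.4×0.45) = 2.581 m/s = 9.291 km/h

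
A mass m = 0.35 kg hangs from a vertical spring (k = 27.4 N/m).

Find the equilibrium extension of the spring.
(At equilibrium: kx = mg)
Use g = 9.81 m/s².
x_eq = mg/k = 0.35×9.81/27.4 = 0.1253 m = 12.53 cm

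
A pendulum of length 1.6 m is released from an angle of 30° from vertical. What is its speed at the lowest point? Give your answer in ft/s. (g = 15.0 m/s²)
h = L(1 − cosθ) = 1.6×(1 − cos30°) = 0.2144 m
v = √(2gh) = √(2×15.0×0.2144) = 2.536 m/s = 8.32 ft/s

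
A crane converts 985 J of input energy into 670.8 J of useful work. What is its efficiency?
η = W_out/W_in = 670.8/985 = 0.681 = 68.1%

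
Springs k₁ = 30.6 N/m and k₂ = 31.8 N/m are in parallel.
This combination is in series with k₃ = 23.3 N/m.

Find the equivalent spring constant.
k₁₂ = k₁ + k₂ = 62.4 N/m (parallel)
1/k_eq = 1/k₁₂ + 1/k₃ → k_eq = 16.97 N/m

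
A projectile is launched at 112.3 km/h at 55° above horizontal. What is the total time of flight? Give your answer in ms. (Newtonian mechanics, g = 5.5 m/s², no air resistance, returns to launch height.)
T = 2v₀sin(θ)/g (with unit conversion) = 9292.0 ms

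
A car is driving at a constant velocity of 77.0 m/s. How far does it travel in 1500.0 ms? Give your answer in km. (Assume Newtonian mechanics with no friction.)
d = vt (with unit conversion) = 0.1155 km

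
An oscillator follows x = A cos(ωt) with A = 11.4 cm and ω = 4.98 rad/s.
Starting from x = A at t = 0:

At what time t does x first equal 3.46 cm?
cos(ωt) = x/A = 3.46/11.4 = 0.3035
ωt = arccos(0.3035) = 1.262 rad
t = 1.262/4.98 = 0.2535 s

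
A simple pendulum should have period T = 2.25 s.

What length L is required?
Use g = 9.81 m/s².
T = 2π√(L/g) → L = g(T/2π)² = 9.81×(2.25/2π)² = 1.258 m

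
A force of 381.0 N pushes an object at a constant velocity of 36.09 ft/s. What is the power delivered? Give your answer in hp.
P = Fv = 381 N × 11 m/s = 4191 W = 5.62 hp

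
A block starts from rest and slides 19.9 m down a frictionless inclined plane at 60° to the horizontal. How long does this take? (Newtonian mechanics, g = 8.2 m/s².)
a = g sin(θ) = 8.2 × sin(60°) = 7.1 m/s²
t = √(2d/a) = √(2 × 19.9 / 7.1) = 2.37 s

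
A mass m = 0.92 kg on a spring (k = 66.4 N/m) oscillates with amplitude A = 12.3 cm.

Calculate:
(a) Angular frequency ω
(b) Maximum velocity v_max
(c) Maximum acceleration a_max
ω = √(k/m) = √(66.4/0.92) = 8.496 rad/s
v_max = ωA = 8.496×0.123 = 1.045 m/s
a_max = ω²A = 8.496²×0.123 = 8.877 m/s²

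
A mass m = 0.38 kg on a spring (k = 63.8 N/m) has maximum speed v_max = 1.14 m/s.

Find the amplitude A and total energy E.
½mv²_max = ½kA² → A = v_max√(m/k) = 1.14×√(0.38/63.8) = 0.08798 m = 8.798 cm
E = ½mv²_max = ½×0.38×1.14² = 0.2469 J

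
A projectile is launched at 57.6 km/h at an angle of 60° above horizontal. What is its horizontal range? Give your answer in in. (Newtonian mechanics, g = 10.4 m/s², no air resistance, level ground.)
R = v₀² sin(2θ) / g (with unit conversion) = 839.3 in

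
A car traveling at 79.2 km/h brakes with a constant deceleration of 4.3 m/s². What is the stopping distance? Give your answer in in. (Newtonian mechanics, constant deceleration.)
d = v₀² / (2a) (with unit conversion) = 2216.0 in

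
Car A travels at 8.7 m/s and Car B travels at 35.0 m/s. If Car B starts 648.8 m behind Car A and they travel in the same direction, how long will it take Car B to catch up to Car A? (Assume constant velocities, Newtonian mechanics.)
Relative speed: v_rel = 35.0 - 8.7 = 26.3 m/s
Time to catch: t = d₀/v_rel = 648.8/26.3 = 24.67 s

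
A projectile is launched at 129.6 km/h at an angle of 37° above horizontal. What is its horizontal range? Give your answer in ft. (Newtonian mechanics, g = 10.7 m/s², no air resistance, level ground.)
R = v₀² sin(2θ) / g (with unit conversion) = 382.0 ft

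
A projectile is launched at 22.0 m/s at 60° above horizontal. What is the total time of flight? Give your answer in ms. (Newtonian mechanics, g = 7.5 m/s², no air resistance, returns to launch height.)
T = 2v₀sin(θ)/g (with unit conversion) = 5081.0 ms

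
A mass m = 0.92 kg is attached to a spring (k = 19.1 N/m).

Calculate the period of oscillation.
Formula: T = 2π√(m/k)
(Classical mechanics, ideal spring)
T = 2π√(m/k) = 2π√(0.92/19.1) = 1.379 s; f = 1/T = 0.7252 Hz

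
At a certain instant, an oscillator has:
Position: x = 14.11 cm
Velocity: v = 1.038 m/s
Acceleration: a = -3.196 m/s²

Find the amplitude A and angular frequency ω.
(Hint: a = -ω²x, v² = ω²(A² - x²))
a = −ω²x → ω = √(|a|/x) = √(3.196/0.1411) = 4.759 rad/s
v² = ω²(A² − x²) → A = √(x² + v²/ω²) = √(0.1411² + 1.038²/4.759²) = 0.2598 m = 25.98 cm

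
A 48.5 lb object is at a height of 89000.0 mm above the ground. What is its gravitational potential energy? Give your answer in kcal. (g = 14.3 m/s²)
PE = mgh = 22 kg × 14.3 m/s² × 89 m = 2.8e+04 J = 6.692 kcal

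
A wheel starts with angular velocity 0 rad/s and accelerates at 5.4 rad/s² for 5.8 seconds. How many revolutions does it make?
θ = ω₀t + ½αt² = 0×5.8 + ½×5.4×5.8² = 90.83 rad
Revolutions = θ/(2π) = 90.83/(2π) = 14.46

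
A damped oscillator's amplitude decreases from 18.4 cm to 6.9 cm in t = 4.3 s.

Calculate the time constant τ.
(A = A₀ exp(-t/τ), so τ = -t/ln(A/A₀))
A/A₀ = 6.9/18.4 = 0.375; ln(A/A₀) = -0.9808
τ = −t/ln(A/A₀) = −4.3/-0.9808 = 4.384 s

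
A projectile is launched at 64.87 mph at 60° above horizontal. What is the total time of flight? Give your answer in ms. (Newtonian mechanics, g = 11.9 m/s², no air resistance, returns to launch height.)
T = 2v₀sin(θ)/g (with unit conversion) = 4221.0 ms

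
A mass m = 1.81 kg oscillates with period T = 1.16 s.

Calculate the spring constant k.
T = 2π√(m/k) → k = m(2π/T)² = 1.81×(2π/1.16)² = 53.1 N/m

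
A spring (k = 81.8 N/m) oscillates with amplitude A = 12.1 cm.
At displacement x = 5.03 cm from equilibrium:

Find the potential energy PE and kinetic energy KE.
E_total = ½kA² = ½×81.8×(0.121)² = 0.5988 J
PE = ½kx² = ½×81.8×(0.0503)² = 0.1035 J
KE = E_total − PE = 0.4953 J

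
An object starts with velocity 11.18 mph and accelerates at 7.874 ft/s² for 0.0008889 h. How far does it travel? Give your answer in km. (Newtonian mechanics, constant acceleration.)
d = v₀t + ½at² (with unit conversion) = 0.02828 km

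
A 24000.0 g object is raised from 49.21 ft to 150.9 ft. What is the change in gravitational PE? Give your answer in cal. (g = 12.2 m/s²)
ΔPE = mg(h₂ − h₁) = 24 kg × 12.2 m/s² × (45.99 − 15) m = 9075 J = 2169.0 cal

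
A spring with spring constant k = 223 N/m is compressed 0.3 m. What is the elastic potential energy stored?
PE = ½kx² = ½×223×0.3² = 10.03 J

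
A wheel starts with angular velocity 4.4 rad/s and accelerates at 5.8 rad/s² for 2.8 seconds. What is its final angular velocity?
ω = ω₀ + αt = 4.4 + 5.8 × 2.8 = 20.64 rad/s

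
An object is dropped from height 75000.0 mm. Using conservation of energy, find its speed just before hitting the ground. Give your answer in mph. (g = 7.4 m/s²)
mgh = ½mv² → v = √(2gh) = √(2×7.4×75) = 33.32 m/s = 74.53 mph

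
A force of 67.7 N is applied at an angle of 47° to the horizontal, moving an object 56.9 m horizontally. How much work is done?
W = Fd cosθ = 67.7×56.9×cos(47°) = 2627.1 J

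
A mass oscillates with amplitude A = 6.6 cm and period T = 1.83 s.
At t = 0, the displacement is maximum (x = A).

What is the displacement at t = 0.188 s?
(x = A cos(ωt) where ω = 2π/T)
ω = 2π/T = 2π/1.83 = 3.433 rad/s
x = A cos(ωt) = 6.6×cos(3.433×0.188) = 5.272 cm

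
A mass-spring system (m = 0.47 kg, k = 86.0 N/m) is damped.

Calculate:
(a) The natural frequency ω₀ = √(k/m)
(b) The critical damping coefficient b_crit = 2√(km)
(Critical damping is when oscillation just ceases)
ω₀ = √(k/m) = √(86.0/0.47) = 13.53 rad/s
b_crit = 2√(km) = 2√(86.0×0.47) = 12.72 kg/s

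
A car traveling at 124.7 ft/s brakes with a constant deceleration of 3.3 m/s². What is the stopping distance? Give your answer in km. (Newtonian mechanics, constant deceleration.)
d = v₀² / (2a) (with unit conversion) = 0.2189 km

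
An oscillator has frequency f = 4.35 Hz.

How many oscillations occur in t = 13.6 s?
n = f×t = 4.35×13.6 = 59.16 oscillations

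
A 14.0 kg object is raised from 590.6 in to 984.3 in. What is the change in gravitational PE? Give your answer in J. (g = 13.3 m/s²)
ΔPE = mg(h₂ − h₁) = 14 kg × 13.3 m/s² × (25 − 15) m = 1862 J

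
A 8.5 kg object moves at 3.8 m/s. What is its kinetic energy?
KE = ½mv² = ½×8.5×3.8² = 61.37 J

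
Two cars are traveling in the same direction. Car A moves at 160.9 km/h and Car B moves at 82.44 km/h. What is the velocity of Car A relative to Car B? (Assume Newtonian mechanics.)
v_rel = v_A - v_B = 160.9 - 82.44 = 78.46 km/h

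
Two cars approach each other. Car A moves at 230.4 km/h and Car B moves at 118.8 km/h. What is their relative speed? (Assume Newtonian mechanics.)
v_rel = v_A + v_B = 230.4 + 118.8 = 349.2 km/h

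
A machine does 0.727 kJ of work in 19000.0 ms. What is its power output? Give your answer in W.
P = W/t = 727 J / 19 s = 38.26 W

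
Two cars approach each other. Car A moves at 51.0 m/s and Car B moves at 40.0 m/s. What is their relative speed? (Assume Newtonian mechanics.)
v_rel = v_A + v_B = 51.0 + 40.0 = 91.0 m/s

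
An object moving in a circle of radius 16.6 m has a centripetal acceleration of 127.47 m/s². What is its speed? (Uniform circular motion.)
v = √(a_c × r) = √(127.47 × 16.6) = 46.0 m/s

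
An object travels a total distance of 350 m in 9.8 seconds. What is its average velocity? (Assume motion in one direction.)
v_avg = Δd / Δt = 350 / 9.8 = 35.71 m/s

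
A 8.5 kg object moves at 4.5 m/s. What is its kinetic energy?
KE = ½mv² = ½×8.5×4.5² = 86.0625 J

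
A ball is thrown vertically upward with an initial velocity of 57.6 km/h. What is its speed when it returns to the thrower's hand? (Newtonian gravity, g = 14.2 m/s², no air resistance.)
By conservation of energy, the ball returns at the same speed = 57.6 km/h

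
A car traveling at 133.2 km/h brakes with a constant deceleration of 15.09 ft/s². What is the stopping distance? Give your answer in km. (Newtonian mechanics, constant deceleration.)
d = v₀² / (2a) (with unit conversion) = 0.1488 km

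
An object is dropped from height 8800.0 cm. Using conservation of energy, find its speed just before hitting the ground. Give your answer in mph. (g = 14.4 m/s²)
mgh = ½mv² → v = √(2gh) = √(2×14.4×88) = 50.34 m/s = 112.6 mph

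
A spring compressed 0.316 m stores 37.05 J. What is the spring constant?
PE = ½kx² → k = 2PE/x² = 2×37.05/0.316² = 742.1 N/m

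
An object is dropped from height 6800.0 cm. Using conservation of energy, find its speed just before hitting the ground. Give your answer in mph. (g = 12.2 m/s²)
mgh = ½mv² → v = √(2gh) = √(2×12.2×68) = 40.73 m/s = 91.12 mph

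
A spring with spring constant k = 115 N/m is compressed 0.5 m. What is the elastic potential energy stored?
PE = ½kx² = ½×115×0.5² = 14.38 J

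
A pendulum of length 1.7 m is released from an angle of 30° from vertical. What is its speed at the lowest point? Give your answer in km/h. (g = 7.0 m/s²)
h = L(1 − cosθ) = 1.7×(1 − cos30°) = 0.2278 m
v = √(2gh) = √(2×7.0×0.2278) = 1.786 m/s = 6.428 km/h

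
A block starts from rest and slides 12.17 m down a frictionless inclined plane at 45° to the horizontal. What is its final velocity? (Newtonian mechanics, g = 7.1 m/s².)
a = g sin(θ) = 7.1 × sin(45°) = 5.02 m/s²
v = √(2ad) = √(2 × 5.02 × 12.17) = 11.05 m/s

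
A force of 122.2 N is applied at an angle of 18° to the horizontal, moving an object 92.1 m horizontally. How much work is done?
W = Fd cosθ = 122.2×92.1×cos(18°) = 10704.0 J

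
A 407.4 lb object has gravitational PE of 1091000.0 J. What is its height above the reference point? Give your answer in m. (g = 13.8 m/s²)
PE = mgh → h = PE/(mg) = 1.091e+06 J / (184.8 kg × 13.8 m/s²) = 427.8 m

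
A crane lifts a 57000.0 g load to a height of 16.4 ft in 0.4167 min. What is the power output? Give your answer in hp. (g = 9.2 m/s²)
W = mgh = 57×9.2×4.999 = 2621 J
P = W/t = 2621/25 = 104.8 W = 0.1406 hp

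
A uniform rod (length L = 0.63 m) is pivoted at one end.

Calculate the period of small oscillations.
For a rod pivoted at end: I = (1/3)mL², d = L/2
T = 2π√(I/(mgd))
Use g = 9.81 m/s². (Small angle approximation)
I/m = (1/3)L² = 0.1323 m²; d = L/2 = 0.315 m
T = 2π√(I/(mgd)) = 2π√(0.1323/(9.81×0.315)) = 1.3 s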